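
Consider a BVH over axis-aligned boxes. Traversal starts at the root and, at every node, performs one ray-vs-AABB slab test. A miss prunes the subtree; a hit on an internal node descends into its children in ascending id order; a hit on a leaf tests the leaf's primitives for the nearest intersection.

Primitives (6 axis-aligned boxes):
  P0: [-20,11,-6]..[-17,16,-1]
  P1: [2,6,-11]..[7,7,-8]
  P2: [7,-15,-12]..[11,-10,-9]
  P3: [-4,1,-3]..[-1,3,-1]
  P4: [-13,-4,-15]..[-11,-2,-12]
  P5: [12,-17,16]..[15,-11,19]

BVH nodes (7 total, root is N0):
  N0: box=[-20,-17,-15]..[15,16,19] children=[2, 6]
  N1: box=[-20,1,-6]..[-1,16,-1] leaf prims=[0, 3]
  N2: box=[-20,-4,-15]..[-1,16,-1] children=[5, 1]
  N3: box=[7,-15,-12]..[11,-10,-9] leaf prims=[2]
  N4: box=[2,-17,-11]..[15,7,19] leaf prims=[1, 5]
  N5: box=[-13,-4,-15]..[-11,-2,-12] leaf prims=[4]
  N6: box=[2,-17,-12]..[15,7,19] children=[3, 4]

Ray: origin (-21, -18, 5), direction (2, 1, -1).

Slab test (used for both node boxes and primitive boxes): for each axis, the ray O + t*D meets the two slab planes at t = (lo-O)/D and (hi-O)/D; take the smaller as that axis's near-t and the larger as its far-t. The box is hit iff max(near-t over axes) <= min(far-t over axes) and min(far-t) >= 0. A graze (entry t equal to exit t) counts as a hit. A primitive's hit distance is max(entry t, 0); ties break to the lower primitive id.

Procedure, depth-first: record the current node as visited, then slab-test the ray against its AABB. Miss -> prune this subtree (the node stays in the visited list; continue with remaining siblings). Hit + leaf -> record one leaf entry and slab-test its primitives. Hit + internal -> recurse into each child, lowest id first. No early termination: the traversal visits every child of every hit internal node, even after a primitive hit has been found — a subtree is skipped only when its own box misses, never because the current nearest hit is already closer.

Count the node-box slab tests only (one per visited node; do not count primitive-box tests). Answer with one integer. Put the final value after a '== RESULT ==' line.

Walk:
N0 x:[1/2,18] y:[1,34] z:[-14,20] -> hit [1,18], descend [2, 6]
  N2 x:[1/2,10] y:[14,34] z:[6,20] -> miss, prune
  N6 x:[23/2,18] y:[1,25] z:[-14,17] -> hit [23/2,17], descend [3, 4]
    N3 x:[14,16] y:[3,8] z:[14,17] -> miss, prune
    N4 x:[23/2,18] y:[1,25] z:[-14,16] -> hit [23/2,16] leaf, test {P1(miss), P5(miss)}

Visited [0, 2, 6, 3, 4]. Tests: 5 box, 1 leaf. Nearest: miss.

== RESULT ==
5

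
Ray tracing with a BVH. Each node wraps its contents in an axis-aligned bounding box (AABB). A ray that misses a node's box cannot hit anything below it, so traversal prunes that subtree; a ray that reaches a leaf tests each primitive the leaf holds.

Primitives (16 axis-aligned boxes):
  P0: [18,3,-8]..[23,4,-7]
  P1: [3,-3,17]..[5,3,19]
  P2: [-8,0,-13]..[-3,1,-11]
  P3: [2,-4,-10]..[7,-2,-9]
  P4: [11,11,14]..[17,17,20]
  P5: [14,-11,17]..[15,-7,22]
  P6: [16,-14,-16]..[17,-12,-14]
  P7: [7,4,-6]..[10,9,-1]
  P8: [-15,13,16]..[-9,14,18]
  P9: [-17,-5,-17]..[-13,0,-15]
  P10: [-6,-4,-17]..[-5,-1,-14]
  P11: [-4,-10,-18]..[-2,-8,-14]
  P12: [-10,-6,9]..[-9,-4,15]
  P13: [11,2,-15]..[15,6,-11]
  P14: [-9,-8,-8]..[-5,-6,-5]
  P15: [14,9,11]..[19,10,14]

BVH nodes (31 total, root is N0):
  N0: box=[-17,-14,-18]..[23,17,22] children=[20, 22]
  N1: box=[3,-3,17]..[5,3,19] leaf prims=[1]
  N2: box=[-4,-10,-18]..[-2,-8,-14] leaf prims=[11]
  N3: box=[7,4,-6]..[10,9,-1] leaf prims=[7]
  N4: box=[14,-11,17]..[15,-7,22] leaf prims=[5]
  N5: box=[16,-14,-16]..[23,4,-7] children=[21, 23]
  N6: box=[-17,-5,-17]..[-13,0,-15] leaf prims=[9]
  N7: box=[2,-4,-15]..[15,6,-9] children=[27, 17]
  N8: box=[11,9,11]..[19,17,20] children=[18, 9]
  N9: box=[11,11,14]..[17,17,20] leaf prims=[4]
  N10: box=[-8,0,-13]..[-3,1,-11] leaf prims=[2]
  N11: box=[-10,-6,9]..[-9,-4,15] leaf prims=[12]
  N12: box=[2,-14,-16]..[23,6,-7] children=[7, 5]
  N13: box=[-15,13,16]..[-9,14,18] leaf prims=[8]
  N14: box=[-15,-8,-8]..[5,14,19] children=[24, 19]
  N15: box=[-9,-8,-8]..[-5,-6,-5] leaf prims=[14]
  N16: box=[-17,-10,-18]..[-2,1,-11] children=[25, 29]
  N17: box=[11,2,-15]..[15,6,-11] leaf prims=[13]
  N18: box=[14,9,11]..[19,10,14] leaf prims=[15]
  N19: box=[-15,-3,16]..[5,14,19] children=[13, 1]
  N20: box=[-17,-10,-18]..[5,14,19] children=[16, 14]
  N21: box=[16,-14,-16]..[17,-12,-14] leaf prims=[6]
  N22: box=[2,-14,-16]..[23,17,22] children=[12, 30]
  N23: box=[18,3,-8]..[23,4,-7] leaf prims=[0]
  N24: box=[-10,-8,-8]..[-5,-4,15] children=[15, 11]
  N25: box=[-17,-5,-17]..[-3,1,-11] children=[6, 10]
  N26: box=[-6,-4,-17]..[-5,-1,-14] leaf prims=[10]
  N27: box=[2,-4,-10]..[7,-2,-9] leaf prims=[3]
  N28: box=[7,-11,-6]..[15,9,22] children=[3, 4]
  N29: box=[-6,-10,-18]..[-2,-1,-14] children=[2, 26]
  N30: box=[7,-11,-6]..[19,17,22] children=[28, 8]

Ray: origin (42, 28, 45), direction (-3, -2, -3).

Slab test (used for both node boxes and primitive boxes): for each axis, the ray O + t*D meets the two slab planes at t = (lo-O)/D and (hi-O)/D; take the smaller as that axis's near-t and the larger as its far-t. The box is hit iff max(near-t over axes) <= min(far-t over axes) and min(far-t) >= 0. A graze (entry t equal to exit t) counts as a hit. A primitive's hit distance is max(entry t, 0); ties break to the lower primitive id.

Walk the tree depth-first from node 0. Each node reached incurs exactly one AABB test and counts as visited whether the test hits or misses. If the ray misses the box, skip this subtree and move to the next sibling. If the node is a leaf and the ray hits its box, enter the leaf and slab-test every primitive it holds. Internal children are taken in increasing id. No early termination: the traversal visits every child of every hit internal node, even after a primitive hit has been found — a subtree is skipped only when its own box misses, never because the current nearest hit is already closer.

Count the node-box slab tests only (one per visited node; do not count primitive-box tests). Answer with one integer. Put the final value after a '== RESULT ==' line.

Walk:
N0 x:[19/3,59/3] y:[11/2,21] z:[23/3,21] -> hit [23/3,59/3], descend [20, 22]
  N20 x:[37/3,59/3] y:[7,19] z:[26/3,21] -> hit [37/3,19], descend [14, 16]
    N14 x:[37/3,19] y:[7,18] z:[26/3,53/3] -> hit [37/3,53/3], descend [19, 24]
      N19 x:[37/3,19] y:[7,31/2] z:[26/3,29/3] -> miss, prune
      N24 x:[47/3,52/3] y:[16,18] z:[10,53/3] -> hit [16,52/3], descend [11, 15]
        N11 x:[17,52/3] y:[16,17] z:[10,12] -> miss, prune
        N15 x:[47/3,17] y:[17,18] z:[50/3,53/3] -> hit [17,17] leaf, test {P14@t=17}
    N16 x:[44/3,59/3] y:[27/2,19] z:[56/3,21] -> hit [56/3,19], descend [25, 29]
      N25 x:[15,59/3] y:[27/2,33/2] z:[56/3,62/3] -> miss, prune
      N29 x:[44/3,16] y:[29/2,19] z:[59/3,21] -> miss, prune
  N22 x:[19/3,40/3] y:[11/2,21] z:[23/3,61/3] -> hit [23/3,40/3], descend [12, 30]
    N12 x:[19/3,40/3] y:[11,21] z:[52/3,61/3] -> miss, prune
    N30 x:[23/3,35/3] y:[11/2,39/2] z:[23/3,17] -> hit [23/3,35/3], descend [8, 28]
      N8 x:[23/3,31/3] y:[11/2,19/2] z:[25/3,34/3] -> hit [25/3,19/2], descend [9, 18]
        N9 x:[25/3,31/3] y:[11/2,17/2] z:[25/3,31/3] -> hit [25/3,17/2] leaf, test {P4@t=25/3}
        N18 x:[23/3,28/3] y:[9,19/2] z:[31/3,34/3] -> miss, prune
      N28 x:[9,35/3] y:[19/2,39/2] z:[23/3,17] -> hit [19/2,35/3], descend [3, 4]
        N3 x:[32/3,35/3] y:[19/2,12] z:[46/3,17] -> miss, prune
        N4 x:[9,28/3] y:[35/2,39/2] z:[23/3,28/3] -> miss, prune

19 AABB tests over nodes [0, 20, 14, 19, 24, 11, 15, 16, 25, 29, 22, 12, 30, 8, 9, 18, 28, 3, 4]; 2 leaves entered; closest P4.

== RESULT ==
19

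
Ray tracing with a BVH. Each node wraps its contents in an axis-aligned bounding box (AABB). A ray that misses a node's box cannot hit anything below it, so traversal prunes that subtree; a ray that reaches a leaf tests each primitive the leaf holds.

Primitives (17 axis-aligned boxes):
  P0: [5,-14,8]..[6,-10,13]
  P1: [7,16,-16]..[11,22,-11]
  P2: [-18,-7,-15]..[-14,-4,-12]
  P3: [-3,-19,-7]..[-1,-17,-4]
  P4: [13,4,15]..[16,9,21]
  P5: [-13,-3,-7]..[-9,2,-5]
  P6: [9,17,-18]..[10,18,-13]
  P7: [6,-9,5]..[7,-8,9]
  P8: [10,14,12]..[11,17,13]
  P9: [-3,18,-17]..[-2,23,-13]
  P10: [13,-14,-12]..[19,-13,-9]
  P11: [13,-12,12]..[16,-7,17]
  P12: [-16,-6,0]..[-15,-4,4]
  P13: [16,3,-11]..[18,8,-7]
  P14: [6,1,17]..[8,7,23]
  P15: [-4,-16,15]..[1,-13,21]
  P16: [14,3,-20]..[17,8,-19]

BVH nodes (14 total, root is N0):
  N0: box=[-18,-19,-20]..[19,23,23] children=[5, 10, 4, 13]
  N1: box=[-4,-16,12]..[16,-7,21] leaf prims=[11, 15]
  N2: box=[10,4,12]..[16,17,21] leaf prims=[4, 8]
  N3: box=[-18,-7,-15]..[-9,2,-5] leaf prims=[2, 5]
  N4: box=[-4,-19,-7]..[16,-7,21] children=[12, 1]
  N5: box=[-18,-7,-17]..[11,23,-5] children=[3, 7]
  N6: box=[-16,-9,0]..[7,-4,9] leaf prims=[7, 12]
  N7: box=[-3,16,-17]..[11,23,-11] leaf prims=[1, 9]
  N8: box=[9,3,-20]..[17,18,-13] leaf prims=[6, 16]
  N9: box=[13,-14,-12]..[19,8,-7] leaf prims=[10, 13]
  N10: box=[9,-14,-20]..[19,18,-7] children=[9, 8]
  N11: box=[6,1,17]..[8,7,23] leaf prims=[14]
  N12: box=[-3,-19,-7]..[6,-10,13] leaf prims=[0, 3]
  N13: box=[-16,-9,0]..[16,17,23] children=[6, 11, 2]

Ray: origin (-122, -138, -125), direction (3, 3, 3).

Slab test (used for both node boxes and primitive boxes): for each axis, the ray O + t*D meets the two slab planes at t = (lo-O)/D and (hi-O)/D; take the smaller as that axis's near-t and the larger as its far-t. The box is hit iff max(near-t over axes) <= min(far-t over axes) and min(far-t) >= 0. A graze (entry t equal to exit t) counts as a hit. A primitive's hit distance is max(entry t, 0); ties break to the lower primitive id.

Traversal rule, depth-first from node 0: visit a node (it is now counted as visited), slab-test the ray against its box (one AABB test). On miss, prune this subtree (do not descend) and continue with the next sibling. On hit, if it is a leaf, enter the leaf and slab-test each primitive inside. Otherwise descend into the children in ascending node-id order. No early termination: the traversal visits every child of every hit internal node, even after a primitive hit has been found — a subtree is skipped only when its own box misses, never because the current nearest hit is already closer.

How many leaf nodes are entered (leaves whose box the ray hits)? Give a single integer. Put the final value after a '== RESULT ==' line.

Walk:
N0 x:[104/3,47] y:[119/3,161/3] z:[35,148/3] -> hit [119/3,47], descend [4, 5, 10, 13]
  N4 x:[118/3,46] y:[119/3,131/3] z:[118/3,146/3] -> hit [119/3,131/3], descend [1, 12]
    N1 x:[118/3,46] y:[122/3,131/3] z:[137/3,146/3] -> miss, prune
    N12 x:[119/3,128/3] y:[119/3,128/3] z:[118/3,46] -> hit [119/3,128/3] leaf, test {P0(miss), P3@t=119/3}
  N5 x:[104/3,133/3] y:[131/3,161/3] z:[36,40] -> miss, prune
  N10 x:[131/3,47] y:[124/3,52] z:[35,118/3] -> miss, prune
  N13 x:[106/3,46] y:[43,155/3] z:[125/3,148/3] -> hit [43,46], descend [2, 6, 11]
    N2 x:[44,46] y:[142/3,155/3] z:[137/3,146/3] -> miss, prune
    N6 x:[106/3,43] y:[43,134/3] z:[125/3,134/3] -> hit [43,43] leaf, test {P7(miss), P12(miss)}
    N11 x:[128/3,130/3] y:[139/3,145/3] z:[142/3,148/3] -> miss, prune

Summary -> nodes [0, 4, 1, 12, 5, 10, 13, 2, 6, 11]; box-tests=10; leaf-entries=2; first=P3

== RESULT ==
2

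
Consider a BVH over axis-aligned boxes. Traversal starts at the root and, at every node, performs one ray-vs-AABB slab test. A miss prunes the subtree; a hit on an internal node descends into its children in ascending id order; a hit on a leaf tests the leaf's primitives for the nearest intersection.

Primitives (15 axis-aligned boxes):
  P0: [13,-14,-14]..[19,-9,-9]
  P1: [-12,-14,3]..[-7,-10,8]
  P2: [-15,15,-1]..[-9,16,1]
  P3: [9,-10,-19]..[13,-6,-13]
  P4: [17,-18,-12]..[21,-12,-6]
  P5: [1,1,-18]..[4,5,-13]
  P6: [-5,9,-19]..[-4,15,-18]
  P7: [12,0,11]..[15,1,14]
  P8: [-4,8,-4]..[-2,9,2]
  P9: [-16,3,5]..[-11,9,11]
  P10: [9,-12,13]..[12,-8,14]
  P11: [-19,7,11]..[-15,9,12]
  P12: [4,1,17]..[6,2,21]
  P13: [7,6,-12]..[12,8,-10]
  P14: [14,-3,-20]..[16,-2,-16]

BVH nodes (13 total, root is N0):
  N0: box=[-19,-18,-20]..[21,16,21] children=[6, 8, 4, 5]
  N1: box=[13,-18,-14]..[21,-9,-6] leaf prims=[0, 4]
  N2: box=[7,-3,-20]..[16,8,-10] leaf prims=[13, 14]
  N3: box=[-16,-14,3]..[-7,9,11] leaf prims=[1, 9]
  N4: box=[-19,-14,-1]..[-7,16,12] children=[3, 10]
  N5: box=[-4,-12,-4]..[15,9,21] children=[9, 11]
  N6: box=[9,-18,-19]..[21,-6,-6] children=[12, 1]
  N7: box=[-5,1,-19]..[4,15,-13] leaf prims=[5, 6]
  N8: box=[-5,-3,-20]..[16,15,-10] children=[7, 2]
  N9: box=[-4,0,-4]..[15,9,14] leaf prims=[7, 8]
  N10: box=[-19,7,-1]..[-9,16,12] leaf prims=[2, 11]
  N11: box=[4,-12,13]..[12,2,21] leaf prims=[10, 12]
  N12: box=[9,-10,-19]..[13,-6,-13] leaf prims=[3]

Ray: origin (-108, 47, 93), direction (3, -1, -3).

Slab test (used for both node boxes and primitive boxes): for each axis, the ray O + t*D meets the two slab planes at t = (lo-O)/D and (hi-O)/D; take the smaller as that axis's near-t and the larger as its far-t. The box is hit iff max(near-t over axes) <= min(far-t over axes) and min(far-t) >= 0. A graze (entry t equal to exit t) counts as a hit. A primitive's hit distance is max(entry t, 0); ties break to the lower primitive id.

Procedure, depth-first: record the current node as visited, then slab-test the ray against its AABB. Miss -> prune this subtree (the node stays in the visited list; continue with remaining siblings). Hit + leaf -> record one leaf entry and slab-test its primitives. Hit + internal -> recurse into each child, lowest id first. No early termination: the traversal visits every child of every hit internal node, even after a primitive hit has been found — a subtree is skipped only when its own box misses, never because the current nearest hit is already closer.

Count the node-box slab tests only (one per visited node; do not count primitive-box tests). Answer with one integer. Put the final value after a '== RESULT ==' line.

Trace the traversal:
N0 x:[89/3,43] y:[31,65] z:[24,113/3] -> hit [31,113/3], descend [4, 5, 6, 8]
  N4 x:[89/3,101/3] y:[31,61] z:[27,94/3] -> hit [31,94/3], descend [3, 10]
    N3 x:[92/3,101/3] y:[38,61] z:[82/3,30] -> miss, prune
    N10 x:[89/3,33] y:[31,40] z:[27,94/3] -> hit [31,94/3] leaf, test {P2@t=31, P11(miss)}
  N5 x:[104/3,41] y:[38,59] z:[24,97/3] -> miss, prune
  N6 x:[39,43] y:[53,65] z:[33,112/3] -> miss, prune
  N8 x:[103/3,124/3] y:[32,50] z:[103/3,113/3] -> hit [103/3,113/3], descend [2, 7]
    N2 x:[115/3,124/3] y:[39,50] z:[103/3,113/3] -> miss, prune
    N7 x:[103/3,112/3] y:[32,46] z:[106/3,112/3] -> hit [106/3,112/3] leaf, test {P5(miss), P6(miss)}

9 AABB tests over nodes [0, 4, 3, 10, 5, 6, 8, 2, 7]; 2 leaves entered; closest P2.

== RESULT ==
9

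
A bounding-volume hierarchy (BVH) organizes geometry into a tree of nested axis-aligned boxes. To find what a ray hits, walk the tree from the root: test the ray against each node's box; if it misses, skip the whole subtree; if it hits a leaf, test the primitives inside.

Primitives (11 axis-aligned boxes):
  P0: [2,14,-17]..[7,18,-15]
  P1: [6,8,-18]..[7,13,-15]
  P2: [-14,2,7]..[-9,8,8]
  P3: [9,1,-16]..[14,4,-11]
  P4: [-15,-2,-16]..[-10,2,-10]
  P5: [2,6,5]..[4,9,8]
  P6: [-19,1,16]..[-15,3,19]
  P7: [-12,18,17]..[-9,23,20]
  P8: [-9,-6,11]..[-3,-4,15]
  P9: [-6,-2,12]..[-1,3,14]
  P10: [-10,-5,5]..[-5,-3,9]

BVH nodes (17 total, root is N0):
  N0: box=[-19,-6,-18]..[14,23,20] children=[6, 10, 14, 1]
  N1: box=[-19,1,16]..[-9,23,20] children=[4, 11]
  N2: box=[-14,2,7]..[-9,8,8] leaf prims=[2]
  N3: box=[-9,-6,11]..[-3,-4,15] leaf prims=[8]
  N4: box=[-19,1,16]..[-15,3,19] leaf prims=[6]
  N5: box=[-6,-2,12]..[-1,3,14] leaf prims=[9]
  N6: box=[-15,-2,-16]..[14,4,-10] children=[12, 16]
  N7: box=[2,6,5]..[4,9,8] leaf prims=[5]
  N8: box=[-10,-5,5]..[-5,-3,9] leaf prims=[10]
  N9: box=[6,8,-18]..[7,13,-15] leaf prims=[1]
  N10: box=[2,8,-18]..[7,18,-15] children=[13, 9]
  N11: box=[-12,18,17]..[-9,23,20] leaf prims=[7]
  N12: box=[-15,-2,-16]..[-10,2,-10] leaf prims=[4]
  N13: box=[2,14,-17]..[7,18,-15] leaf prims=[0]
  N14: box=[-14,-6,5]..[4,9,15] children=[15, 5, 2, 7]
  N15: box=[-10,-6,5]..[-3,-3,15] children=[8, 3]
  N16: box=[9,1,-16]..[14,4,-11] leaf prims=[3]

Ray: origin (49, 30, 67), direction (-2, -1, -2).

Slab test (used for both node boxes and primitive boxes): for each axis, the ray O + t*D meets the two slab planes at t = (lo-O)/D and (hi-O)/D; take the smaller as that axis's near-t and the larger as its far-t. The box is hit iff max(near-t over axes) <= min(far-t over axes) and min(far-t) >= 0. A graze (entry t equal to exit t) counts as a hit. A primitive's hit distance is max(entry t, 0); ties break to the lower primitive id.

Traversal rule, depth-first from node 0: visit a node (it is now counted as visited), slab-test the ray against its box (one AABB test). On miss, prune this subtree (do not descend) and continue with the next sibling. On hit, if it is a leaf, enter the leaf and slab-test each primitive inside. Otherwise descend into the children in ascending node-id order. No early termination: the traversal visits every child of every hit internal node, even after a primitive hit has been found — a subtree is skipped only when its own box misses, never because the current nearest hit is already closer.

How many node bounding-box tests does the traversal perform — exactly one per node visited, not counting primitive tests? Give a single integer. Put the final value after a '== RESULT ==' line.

Traverse from the root:
N0 x:[35/2,34] y:[7,36] z:[47/2,85/2] -> hit [47/2,34], descend [1, 6, 10, 14]
  N1 x:[29,34] y:[7,29] z:[47/2,51/2] -> miss, prune
  N6 x:[35/2,32] y:[26,32] z:[77/2,83/2] -> miss, prune
  N10 x:[21,47/2] y:[12,22] z:[41,85/2] -> miss, prune
  N14 x:[45/2,63/2] y:[21,36] z:[26,31] -> hit [26,31], descend [2, 5, 7, 15]
    N2 x:[29,63/2] y:[22,28] z:[59/2,30] -> miss, prune
    N5 x:[25,55/2] y:[27,32] z:[53/2,55/2] -> hit [27,55/2] leaf, test {P9@t=27}
    N7 x:[45/2,47/2] y:[21,24] z:[59/2,31] -> miss, prune
    N15 x:[26,59/2] y:[33,36] z:[26,31] -> miss, prune

Visited [0, 1, 6, 10, 14, 2, 5, 7, 15]. Tests: 9 box, 1 leaf. Nearest: P9.

== RESULT ==
9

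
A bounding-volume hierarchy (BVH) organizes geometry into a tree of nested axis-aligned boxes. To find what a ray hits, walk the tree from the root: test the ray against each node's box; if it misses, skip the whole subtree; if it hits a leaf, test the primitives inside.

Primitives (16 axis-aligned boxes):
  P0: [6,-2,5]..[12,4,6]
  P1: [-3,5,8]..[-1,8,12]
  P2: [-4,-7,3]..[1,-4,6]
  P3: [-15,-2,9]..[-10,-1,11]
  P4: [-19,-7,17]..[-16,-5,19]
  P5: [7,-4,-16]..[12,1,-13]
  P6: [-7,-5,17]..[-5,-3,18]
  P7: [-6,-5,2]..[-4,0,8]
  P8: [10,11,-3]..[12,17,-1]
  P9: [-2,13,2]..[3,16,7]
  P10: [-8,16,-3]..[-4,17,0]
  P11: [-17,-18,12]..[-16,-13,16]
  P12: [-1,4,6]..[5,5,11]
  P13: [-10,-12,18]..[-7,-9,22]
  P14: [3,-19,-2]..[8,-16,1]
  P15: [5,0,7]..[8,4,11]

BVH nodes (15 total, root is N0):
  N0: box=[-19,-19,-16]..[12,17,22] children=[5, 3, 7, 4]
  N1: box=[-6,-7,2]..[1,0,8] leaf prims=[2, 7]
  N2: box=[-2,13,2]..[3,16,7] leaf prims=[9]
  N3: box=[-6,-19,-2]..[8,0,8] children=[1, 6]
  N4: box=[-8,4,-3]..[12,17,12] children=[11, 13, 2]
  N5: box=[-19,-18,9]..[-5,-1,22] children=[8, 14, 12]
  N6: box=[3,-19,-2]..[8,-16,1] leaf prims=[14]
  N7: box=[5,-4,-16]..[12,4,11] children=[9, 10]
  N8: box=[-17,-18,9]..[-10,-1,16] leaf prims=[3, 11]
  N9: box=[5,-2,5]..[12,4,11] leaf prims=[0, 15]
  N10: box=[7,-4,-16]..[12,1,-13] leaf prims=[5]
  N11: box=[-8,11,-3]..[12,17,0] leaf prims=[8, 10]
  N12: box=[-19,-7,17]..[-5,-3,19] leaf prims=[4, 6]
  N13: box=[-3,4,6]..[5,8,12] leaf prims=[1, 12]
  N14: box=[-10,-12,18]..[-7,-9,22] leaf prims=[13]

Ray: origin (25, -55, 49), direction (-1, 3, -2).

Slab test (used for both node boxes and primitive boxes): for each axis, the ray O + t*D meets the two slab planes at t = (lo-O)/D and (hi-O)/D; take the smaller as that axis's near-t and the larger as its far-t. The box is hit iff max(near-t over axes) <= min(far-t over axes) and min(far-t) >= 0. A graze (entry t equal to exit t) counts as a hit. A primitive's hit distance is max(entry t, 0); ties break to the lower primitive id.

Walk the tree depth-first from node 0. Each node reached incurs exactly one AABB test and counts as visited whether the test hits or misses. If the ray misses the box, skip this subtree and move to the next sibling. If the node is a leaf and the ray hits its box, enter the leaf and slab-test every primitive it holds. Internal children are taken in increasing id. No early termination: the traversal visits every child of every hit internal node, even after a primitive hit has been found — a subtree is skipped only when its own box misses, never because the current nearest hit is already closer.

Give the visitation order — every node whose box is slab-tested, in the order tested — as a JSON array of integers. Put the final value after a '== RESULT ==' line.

Walk:
N0 x:[13,44] y:[12,24] z:[27/2,65/2] -> hit [27/2,24], descend [3, 4, 5, 7]
  N3 x:[17,31] y:[12,55/3] z:[41/2,51/2] -> miss, prune
  N4 x:[13,33] y:[59/3,24] z:[37/2,26] -> hit [59/3,24], descend [2, 11, 13]
    N2 x:[22,27] y:[68/3,71/3] z:[21,47/2] -> hit [68/3,47/2] leaf, test {P9@t=68/3}
    N11 x:[13,33] y:[22,24] z:[49/2,26] -> miss, prune
    N13 x:[20,28] y:[59/3,21] z:[37/2,43/2] -> hit [20,21] leaf, test {P1(miss), P12@t=20}
  N5 x:[30,44] y:[37/3,18] z:[27/2,20] -> miss, prune
  N7 x:[13,20] y:[17,59/3] z:[19,65/2] -> hit [19,59/3], descend [9, 10]
    N9 x:[13,20] y:[53/3,59/3] z:[19,22] -> hit [19,59/3] leaf, test {P0(miss), P15@t=19}
    N10 x:[13,18] y:[17,56/3] z:[31,65/2] -> miss, prune

Summary -> nodes [0, 3, 4, 2, 11, 13, 5, 7, 9, 10]; box-tests=10; leaf-entries=3; first=P15

== RESULT ==
[0, 3, 4, 2, 11, 13, 5, 7, 9, 10]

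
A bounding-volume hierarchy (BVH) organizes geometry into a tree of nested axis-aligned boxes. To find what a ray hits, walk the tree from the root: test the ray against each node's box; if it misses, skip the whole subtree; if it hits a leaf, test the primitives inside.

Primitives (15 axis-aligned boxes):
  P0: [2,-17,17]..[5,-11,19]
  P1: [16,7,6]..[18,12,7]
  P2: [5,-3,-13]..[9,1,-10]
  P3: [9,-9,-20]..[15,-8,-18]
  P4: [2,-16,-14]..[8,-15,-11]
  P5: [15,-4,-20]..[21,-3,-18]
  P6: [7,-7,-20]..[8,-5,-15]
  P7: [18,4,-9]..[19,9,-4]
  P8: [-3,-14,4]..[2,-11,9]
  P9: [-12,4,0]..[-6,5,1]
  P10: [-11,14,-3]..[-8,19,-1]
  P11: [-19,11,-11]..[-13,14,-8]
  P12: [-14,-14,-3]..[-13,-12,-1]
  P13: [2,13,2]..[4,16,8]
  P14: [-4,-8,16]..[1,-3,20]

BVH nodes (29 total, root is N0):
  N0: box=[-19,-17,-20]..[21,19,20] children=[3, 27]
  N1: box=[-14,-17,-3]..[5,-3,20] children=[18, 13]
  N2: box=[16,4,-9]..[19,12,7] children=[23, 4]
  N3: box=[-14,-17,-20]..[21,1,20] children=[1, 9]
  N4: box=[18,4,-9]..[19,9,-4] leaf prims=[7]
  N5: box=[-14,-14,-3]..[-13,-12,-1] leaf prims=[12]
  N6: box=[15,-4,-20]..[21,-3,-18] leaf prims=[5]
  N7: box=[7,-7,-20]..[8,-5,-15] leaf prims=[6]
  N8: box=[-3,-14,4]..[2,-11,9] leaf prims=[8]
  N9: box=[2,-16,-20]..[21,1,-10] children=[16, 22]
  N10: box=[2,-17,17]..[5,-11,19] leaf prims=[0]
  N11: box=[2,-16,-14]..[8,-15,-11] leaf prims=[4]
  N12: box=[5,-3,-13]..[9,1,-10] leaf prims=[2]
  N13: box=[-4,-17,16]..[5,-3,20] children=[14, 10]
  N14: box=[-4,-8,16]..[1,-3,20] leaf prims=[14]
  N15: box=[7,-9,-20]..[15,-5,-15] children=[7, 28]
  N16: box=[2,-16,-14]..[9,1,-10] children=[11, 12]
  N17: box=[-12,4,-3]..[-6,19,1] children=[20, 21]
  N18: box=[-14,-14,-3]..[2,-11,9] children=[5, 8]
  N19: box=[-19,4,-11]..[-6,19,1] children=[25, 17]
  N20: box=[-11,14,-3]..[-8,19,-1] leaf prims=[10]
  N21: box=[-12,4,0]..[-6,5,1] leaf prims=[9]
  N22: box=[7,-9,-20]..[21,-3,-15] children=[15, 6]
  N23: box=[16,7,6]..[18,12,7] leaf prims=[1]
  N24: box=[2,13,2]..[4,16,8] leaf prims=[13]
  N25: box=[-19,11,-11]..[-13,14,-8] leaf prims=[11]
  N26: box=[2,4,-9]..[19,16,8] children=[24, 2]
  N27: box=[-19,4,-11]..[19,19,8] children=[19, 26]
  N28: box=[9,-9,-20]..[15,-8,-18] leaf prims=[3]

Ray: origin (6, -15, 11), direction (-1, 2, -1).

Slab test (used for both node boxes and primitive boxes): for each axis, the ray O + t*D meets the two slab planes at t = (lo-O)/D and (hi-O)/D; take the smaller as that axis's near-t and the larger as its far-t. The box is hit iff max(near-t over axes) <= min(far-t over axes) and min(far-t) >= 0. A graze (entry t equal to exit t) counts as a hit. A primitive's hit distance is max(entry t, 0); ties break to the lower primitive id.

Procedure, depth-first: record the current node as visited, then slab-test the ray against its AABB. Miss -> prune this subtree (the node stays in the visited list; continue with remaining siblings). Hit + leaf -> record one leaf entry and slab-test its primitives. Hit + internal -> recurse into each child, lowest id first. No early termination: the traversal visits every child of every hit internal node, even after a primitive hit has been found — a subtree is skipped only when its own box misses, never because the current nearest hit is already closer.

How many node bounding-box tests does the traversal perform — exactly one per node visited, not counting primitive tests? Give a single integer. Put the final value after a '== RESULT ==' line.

Walk:
N0 x:[-15,25] y:[-1,17] z:[-9,31] -> hit [-1,17], descend [3, 27]
  N3 x:[-15,20] y:[-1,8] z:[-9,31] -> hit [-1,8], descend [1, 9]
    N1 x:[1,20] y:[-1,6] z:[-9,14] -> hit [1,6], descend [13, 18]
      N13 x:[1,10] y:[-1,6] z:[-9,-5] -> miss, prune
      N18 x:[4,20] y:[1/2,2] z:[2,14] -> miss, prune
    N9 x:[-15,4] y:[-1/2,8] z:[21,31] -> miss, prune
  N27 x:[-13,25] y:[19/2,17] z:[3,22] -> hit [19/2,17], descend [19, 26]
    N19 x:[12,25] y:[19/2,17] z:[10,22] -> hit [12,17], descend [17, 25]
      N17 x:[12,18] y:[19/2,17] z:[10,14] -> hit [12,14], descend [20, 21]
        N20 x:[14,17] y:[29/2,17] z:[12,14] -> miss, prune
        N21 x:[12,18] y:[19/2,10] z:[10,11] -> miss, prune
      N25 x:[19,25] y:[13,29/2] z:[19,22] -> miss, prune
    N26 x:[-13,4] y:[19/2,31/2] z:[3,20] -> miss, prune

order=[0, 3, 1, 13, 18, 9, 27, 19, 17, 20, 21, 25, 26]  |boxes|=13  |leaves|=0  hit=miss

== RESULT ==
13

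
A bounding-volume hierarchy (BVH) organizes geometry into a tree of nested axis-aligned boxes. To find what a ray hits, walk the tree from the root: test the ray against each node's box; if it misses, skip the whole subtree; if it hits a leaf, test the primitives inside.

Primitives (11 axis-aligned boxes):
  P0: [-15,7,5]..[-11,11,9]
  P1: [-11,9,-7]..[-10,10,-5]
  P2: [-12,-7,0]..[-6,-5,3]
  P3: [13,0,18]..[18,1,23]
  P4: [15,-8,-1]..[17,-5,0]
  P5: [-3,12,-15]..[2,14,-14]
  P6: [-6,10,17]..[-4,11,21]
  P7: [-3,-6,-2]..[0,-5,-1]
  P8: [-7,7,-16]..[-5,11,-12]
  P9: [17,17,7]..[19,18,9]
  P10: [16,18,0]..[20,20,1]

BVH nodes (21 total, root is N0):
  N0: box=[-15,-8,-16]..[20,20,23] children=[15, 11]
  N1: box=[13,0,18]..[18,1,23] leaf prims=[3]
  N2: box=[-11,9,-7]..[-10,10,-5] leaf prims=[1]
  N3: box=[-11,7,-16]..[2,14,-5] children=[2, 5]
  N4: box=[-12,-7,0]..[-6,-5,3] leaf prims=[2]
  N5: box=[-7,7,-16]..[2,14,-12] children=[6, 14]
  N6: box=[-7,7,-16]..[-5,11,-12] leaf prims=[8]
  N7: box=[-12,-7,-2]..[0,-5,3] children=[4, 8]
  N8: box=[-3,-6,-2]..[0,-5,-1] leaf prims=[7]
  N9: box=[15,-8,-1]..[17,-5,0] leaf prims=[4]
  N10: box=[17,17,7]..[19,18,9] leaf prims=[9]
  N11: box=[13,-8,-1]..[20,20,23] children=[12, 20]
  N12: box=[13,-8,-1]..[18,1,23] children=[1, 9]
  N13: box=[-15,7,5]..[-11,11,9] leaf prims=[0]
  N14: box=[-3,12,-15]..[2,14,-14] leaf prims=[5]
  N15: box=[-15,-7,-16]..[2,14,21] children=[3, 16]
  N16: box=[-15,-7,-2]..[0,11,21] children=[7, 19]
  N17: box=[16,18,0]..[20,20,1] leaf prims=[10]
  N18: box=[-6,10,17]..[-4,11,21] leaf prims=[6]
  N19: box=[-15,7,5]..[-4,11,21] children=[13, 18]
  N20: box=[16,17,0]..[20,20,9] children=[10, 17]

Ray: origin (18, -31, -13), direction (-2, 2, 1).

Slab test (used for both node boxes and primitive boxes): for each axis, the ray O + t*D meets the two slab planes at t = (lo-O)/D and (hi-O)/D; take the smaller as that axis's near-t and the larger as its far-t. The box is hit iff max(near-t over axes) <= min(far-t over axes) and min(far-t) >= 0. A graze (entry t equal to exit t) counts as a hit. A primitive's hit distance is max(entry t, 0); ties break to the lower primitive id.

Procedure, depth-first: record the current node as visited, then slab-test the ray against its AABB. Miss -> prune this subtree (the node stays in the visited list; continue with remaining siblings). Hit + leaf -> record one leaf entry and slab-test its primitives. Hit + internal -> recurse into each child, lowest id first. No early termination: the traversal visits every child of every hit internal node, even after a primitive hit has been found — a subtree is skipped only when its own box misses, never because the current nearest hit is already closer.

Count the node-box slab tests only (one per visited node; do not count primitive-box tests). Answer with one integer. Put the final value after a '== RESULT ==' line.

Walk:
N0 x:[-1,33/2] y:[23/2,51/2] z:[-3,36] -> hit [23/2,33/2], descend [11, 15]
  N11 x:[-1,5/2] y:[23/2,51/2] z:[12,36] -> miss, prune
  N15 x:[8,33/2] y:[12,45/2] z:[-3,34] -> hit [12,33/2], descend [3, 16]
    N3 x:[8,29/2] y:[19,45/2] z:[-3,8] -> miss, prune
    N16 x:[9,33/2] y:[12,21] z:[11,34] -> hit [12,33/2], descend [7, 19]
      N7 x:[9,15] y:[12,13] z:[11,16] -> hit [12,13], descend [4, 8]
        N4 x:[12,15] y:[12,13] z:[13,16] -> hit [13,13] leaf, test {P2@t=13}
        N8 x:[9,21/2] y:[25/2,13] z:[11,12] -> miss, prune
      N19 x:[11,33/2] y:[19,21] z:[18,34] -> miss, prune

Summary -> nodes [0, 11, 15, 3, 16, 7, 4, 8, 19]; box-tests=9; leaf-entries=1; first=P2

== RESULT ==
9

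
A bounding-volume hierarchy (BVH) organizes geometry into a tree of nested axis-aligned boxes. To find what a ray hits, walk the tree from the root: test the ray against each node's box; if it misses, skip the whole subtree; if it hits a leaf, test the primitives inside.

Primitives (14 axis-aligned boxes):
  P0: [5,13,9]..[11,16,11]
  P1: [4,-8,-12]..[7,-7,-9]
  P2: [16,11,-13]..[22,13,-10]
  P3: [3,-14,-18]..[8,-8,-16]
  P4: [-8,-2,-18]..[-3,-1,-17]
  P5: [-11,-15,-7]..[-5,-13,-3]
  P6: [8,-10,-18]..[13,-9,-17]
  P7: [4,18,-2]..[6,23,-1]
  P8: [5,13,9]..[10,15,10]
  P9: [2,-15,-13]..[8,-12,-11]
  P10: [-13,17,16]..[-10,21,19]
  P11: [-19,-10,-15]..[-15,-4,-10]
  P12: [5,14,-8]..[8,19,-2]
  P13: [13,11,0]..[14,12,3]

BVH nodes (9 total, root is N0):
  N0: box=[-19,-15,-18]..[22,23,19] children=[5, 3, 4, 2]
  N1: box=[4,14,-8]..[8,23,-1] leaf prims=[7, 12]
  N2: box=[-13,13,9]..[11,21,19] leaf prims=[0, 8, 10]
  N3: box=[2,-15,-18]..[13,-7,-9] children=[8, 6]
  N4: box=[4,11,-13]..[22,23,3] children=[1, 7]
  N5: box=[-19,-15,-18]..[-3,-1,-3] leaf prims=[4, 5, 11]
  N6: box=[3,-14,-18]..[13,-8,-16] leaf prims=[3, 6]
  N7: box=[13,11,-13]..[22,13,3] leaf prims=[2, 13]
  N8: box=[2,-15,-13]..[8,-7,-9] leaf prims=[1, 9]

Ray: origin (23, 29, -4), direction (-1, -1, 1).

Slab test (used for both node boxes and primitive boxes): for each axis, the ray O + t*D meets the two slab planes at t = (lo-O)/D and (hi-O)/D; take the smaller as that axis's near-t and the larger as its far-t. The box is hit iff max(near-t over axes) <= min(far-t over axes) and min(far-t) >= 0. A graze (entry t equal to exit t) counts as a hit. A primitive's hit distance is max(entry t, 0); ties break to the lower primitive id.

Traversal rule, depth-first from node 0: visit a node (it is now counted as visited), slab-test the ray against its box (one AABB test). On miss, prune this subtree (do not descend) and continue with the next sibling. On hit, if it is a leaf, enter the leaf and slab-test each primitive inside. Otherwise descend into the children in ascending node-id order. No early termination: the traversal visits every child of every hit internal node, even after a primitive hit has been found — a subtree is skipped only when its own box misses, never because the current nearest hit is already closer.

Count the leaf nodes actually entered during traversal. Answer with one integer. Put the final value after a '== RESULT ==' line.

Trace the traversal:
N0 x:[1,42] y:[6,44] z:[-14,23] -> hit [6,23], descend [2, 3, 4, 5]
  N2 x:[12,36] y:[8,16] z:[13,23] -> hit [13,16] leaf, test {P0@t=13, P8@t=14, P10(miss)}
  N3 x:[10,21] y:[36,44] z:[-14,-5] -> miss, prune
  N4 x:[1,19] y:[6,18] z:[-9,7] -> hit [6,7], descend [1, 7]
    N1 x:[15,19] y:[6,15] z:[-4,3] -> miss, prune
    N7 x:[1,10] y:[16,18] z:[-9,7] -> miss, prune
  N5 x:[26,42] y:[30,44] z:[-14,1] -> miss, prune

7 AABB tests over nodes [0, 2, 3, 4, 1, 7, 5]; 1 leaf entered; closest P0.

== RESULT ==
1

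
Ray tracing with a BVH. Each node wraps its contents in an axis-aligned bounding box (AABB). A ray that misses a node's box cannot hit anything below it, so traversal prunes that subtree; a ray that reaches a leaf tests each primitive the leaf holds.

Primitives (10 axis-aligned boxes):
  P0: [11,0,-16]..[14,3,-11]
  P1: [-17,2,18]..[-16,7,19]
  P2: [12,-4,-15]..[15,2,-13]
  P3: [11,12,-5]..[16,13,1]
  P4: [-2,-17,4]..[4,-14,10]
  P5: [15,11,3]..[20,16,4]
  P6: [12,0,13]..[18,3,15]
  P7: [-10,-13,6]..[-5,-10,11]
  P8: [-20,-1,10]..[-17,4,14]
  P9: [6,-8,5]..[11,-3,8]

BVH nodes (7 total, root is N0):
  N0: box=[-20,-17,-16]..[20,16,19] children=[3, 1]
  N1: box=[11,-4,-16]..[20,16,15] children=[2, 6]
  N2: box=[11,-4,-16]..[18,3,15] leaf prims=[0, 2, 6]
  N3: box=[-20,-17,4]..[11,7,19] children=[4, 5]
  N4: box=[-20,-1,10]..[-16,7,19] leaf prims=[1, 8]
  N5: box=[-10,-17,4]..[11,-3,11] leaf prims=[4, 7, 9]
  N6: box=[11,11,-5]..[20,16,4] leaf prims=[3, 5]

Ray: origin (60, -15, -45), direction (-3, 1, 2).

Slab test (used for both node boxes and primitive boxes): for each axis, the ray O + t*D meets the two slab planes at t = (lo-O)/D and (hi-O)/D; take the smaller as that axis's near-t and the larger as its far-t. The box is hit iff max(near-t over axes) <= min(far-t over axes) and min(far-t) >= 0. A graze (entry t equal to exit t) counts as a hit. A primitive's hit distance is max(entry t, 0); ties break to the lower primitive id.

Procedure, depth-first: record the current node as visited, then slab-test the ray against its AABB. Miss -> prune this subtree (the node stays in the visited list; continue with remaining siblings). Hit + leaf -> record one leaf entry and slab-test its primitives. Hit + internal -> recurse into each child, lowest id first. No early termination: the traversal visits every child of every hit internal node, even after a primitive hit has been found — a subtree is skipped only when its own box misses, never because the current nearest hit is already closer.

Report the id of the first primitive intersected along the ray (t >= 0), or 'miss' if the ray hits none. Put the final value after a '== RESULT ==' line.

Trace the traversal:
N0 x:[40/3,80/3] y:[-2,31] z:[29/2,32] -> hit [29/2,80/3], descend [1, 3]
  N1 x:[40/3,49/3] y:[11,31] z:[29/2,30] -> hit [29/2,49/3], descend [2, 6]
    N2 x:[14,49/3] y:[11,18] z:[29/2,30] -> hit [29/2,49/3] leaf, test {P0@t=46/3, P2@t=15, P6(miss)}
    N6 x:[40/3,49/3] y:[26,31] z:[20,49/2] -> miss, prune
  N3 x:[49/3,80/3] y:[-2,22] z:[49/2,32] -> miss, prune

5 AABB tests over nodes [0, 1, 2, 6, 3]; 1 leaf entered; closest P2.

== RESULT ==
2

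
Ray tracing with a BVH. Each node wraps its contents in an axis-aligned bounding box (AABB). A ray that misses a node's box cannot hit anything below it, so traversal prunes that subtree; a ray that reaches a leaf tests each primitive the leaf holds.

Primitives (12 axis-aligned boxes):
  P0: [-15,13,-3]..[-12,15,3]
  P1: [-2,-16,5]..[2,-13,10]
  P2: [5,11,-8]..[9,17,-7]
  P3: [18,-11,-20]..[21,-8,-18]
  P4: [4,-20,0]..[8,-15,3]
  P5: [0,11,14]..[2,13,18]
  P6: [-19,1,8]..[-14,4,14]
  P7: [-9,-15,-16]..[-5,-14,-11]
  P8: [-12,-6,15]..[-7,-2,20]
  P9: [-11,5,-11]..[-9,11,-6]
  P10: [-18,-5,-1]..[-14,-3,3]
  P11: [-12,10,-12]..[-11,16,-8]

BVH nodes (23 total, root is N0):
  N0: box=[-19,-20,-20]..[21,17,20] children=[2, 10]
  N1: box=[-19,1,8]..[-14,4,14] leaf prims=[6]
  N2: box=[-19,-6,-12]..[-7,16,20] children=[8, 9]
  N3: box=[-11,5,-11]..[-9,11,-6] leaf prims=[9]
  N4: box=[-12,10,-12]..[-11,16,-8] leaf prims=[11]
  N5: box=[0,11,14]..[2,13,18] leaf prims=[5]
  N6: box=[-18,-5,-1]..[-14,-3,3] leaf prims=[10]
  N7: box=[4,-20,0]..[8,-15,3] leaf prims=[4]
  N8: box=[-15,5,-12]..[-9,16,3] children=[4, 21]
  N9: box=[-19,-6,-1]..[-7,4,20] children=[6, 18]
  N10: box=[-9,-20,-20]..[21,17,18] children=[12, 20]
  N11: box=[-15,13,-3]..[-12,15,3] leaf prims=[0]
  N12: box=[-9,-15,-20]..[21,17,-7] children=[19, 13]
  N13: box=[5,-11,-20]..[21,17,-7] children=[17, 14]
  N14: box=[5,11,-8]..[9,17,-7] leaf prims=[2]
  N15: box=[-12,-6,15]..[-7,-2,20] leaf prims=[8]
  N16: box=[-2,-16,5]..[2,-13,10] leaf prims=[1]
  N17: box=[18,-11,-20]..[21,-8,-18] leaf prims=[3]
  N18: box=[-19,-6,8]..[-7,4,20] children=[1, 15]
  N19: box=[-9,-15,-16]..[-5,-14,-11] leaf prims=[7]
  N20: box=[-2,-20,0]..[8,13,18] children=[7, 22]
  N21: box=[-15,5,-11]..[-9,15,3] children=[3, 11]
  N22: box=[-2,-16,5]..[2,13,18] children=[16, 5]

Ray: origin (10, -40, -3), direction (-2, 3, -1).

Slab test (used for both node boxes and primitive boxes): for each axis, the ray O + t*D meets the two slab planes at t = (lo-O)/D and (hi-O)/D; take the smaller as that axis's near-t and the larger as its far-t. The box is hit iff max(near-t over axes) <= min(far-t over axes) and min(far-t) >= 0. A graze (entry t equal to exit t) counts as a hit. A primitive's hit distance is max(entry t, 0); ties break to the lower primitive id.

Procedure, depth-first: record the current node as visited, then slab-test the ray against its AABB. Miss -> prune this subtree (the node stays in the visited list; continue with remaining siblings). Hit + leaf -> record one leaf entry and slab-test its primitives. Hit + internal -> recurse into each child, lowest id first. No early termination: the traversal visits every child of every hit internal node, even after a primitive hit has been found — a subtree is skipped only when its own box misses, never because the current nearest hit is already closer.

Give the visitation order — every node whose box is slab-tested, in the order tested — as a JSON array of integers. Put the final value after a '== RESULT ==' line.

Walk:
N0 x:[-11/2,29/2] y:[20/3,19] z:[-23,17] -> hit [20/3,29/2], descend [2, 10]
  N2 x:[17/2,29/2] y:[34/3,56/3] z:[-23,9] -> miss, prune
  N10 x:[-11/2,19/2] y:[20/3,19] z:[-21,17] -> hit [20/3,19/2], descend [12, 20]
    N12 x:[-11/2,19/2] y:[25/3,19] z:[4,17] -> hit [25/3,19/2], descend [13, 19]
      N13 x:[-11/2,5/2] y:[29/3,19] z:[4,17] -> miss, prune
      N19 x:[15/2,19/2] y:[25/3,26/3] z:[8,13] -> hit [25/3,26/3] leaf, test {P7@t=25/3}
    N20 x:[1,6] y:[20/3,53/3] z:[-21,-3] -> miss, prune

Visited [0, 2, 10, 12, 13, 19, 20]. Tests: 7 box, 1 leaf. Nearest: P7.

== RESULT ==
[0, 2, 10, 12, 13, 19, 20]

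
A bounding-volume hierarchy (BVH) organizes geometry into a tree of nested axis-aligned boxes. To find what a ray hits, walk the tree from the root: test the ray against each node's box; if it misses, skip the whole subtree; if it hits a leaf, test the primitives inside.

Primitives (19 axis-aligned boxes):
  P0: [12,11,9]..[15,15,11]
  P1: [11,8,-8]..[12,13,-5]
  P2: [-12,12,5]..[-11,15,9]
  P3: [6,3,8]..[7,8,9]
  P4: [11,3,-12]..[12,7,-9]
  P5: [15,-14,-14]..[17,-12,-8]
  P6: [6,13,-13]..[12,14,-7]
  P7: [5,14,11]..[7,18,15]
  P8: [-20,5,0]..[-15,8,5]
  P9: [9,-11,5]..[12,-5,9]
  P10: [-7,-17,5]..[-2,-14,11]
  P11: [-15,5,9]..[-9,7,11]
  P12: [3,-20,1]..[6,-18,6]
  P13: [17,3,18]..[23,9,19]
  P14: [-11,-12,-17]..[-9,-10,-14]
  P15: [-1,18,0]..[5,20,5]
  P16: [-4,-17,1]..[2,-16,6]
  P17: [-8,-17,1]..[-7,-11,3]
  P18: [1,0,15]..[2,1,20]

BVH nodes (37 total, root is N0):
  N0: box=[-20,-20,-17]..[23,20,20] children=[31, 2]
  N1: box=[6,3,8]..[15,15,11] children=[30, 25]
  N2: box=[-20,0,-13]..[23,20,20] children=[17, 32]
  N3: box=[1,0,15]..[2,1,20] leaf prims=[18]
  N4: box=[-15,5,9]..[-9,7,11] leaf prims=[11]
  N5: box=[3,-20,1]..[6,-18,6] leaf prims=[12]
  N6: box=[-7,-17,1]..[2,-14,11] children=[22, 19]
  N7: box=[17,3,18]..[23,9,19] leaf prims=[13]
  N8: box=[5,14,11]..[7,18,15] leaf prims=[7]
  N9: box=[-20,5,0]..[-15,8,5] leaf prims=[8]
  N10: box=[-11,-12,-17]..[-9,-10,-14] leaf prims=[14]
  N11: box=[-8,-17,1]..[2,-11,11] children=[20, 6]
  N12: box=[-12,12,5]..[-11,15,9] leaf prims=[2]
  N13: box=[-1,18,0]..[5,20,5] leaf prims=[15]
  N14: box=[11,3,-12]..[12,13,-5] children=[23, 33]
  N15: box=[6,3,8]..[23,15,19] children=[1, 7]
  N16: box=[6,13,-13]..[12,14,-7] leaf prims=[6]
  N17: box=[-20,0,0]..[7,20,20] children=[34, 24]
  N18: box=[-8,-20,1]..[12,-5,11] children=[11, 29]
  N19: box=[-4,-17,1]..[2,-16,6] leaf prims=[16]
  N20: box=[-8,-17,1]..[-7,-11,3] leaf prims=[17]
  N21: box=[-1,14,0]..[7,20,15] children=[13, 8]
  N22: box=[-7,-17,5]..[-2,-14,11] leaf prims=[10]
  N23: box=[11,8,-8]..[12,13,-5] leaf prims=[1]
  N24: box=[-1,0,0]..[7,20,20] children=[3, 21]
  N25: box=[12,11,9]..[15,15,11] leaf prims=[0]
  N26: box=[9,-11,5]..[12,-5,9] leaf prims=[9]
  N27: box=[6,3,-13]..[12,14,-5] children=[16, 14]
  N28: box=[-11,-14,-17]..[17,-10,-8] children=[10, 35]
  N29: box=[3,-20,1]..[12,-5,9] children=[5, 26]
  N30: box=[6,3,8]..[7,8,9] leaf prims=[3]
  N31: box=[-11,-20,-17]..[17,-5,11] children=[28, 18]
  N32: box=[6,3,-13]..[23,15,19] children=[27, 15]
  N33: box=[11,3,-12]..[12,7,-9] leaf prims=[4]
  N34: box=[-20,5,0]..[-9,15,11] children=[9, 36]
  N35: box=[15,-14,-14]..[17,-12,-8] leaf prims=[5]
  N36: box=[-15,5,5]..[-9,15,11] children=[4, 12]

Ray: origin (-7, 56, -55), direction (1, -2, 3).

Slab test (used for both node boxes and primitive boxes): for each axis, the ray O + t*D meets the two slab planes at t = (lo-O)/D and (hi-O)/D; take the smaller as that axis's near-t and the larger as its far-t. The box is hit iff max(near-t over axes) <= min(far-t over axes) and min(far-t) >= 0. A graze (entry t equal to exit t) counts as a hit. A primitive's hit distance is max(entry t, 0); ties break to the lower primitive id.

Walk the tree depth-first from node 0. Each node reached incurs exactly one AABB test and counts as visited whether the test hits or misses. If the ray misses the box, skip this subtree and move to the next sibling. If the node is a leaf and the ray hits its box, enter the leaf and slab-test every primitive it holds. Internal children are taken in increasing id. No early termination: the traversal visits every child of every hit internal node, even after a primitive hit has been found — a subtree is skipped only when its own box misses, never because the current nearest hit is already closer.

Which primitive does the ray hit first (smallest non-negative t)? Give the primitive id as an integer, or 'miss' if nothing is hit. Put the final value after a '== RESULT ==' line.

Traverse from the root:
N0 x:[-13,30] y:[18,38] z:[38/3,25] -> hit [18,25], descend [2, 31]
  N2 x:[-13,30] y:[18,28] z:[14,25] -> hit [18,25], descend [17, 32]
    N17 x:[-13,14] y:[18,28] z:[55/3,25] -> miss, prune
    N32 x:[13,30] y:[41/2,53/2] z:[14,74/3] -> hit [41/2,74/3], descend [15, 27]
      N15 x:[13,30] y:[41/2,53/2] z:[21,74/3] -> hit [21,74/3], descend [1, 7]
        N1 x:[13,22] y:[41/2,53/2] z:[21,22] -> hit [21,22], descend [25, 30]
          N25 x:[19,22] y:[41/2,45/2] z:[64/3,22] -> hit [64/3,22] leaf, test {P0@t=64/3}
          N30 x:[13,14] y:[24,53/2] z:[21,64/3] -> miss, prune
        N7 x:[24,30] y:[47/2,53/2] z:[73/3,74/3] -> hit [73/3,74/3] leaf, test {P13@t=73/3}
      N27 x:[13,19] y:[21,53/2] z:[14,50/3] -> miss, prune
  N31 x:[-4,24] y:[61/2,38] z:[38/3,22] -> miss, prune

11 AABB tests over nodes [0, 2, 17, 32, 15, 1, 25, 30, 7, 27, 31]; 2 leaves entered; closest P0.

== RESULT ==
0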